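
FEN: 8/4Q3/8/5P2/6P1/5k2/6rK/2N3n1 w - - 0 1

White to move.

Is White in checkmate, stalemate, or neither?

White to move; white king on h2.
In check: yes, from the black rook on g2.
Legal moves for White: Kh1.
White is in check but has 1 legal move → neither.

neither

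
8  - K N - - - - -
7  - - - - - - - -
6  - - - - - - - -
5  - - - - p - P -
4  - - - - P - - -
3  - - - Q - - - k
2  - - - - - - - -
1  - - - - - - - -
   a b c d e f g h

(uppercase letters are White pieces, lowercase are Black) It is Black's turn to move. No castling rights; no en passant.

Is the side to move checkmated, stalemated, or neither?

neither

Black to move; black king on h3.
In check: yes, from the white queen on d3.
Legal moves for Black: Kh4, Kg4, Kh2, Kg2.
Black is in check but has 4 legal moves → neither.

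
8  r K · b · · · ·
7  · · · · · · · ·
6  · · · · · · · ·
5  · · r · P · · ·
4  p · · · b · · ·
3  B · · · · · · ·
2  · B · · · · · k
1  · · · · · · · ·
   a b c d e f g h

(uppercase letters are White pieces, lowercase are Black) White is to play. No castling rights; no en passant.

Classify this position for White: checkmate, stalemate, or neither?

checkmate

White to move; white king on b8.
In check: yes, from the black rook on a8.
King squares — a7: attacked by Ra8; b7: attacked by Be4; c7: attacked by Rc5; a8: attacked by Be4; c8: attacked by Rc5.
Legal moves for White: none.
In check with no legal moves → checkmate.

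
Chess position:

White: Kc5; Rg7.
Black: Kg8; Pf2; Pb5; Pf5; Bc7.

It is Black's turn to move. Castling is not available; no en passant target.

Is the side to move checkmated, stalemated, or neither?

Black to move; black king on g8.
In check: yes, from the white rook on g7.
King squares — f7: attacked by Rg7; g7: available; h7: attacked by Rg7; f8: available; h8: available.
Legal moves for Black: Kh8, Kf8, Kxg7.
Black is in check but has 3 legal moves → neither.

neither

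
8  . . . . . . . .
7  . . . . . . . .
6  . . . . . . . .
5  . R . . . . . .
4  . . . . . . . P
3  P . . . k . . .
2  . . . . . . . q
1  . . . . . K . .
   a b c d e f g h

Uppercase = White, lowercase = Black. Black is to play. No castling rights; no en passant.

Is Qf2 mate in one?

After Qf2: white king on f1; in check: yes, from the black queen on f2.
King squares — e1: attacked by Qf2; g1: attacked by Qf2; e2: attacked by Qf2; f2: attacked by Ke3; g2: attacked by Qf2.
White has no legal moves → checkmate.

yes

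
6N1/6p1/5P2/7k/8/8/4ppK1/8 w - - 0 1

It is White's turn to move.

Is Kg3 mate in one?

no

After Kg3: black king on h5; in check: no.
Black is not in check, so this cannot be checkmate.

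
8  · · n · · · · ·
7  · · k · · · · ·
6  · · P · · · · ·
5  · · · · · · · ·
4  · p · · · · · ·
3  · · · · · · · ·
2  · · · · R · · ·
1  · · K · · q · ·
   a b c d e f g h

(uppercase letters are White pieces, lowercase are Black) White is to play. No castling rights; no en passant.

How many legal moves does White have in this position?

4

White to move; king on c1.
In check: yes, from the black queen on f1.
Legal moves: Kd2, Kc2, Kb2, Re1.
Count: 4.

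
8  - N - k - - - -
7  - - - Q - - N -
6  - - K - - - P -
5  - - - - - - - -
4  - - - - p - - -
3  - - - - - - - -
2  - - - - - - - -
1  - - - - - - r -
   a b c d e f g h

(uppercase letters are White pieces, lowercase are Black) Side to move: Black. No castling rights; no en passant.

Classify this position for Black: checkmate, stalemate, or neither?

Black to move; black king on d8.
In check: yes, from the white queen on d7.
King squares — c7: attacked by Kc6; d7: attacked by Kc6; e7: attacked by Qd7; c8: attacked by Qd7; e8: attacked by Qd7.
Legal moves for Black: none.
In check with no legal moves → checkmate.

checkmate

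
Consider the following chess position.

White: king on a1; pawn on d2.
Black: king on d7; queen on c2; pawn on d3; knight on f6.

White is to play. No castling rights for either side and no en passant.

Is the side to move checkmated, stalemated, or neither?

stalemate

White to move; white king on a1.
In check: no.
King squares — b1: attacked by Qc2; a2: attacked by Qc2; b2: attacked by Qc2.
Legal moves for White: none.
Not in check and no legal moves → stalemate.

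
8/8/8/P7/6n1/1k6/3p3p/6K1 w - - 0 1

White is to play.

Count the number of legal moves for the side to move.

White to move; king on g1.
In check: yes, from the black pawn on h2.
Legal moves: Kg2, Kh1, Kf1.
Count: 3.

3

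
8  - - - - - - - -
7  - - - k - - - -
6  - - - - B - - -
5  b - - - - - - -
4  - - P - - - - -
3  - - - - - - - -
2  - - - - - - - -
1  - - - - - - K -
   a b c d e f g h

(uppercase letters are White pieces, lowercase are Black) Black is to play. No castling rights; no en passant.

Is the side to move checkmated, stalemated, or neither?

Black to move; black king on d7.
In check: yes, from the white bishop on e6.
Legal moves for Black: Ke8, Kd8, Ke7, Kc7, Kxe6, Kd6, Kc6.
Black is in check but has 7 legal moves → neither.

neither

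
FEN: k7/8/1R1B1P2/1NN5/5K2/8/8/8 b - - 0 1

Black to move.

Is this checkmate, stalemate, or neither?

Black to move; black king on a8.
In check: no.
King squares — a7: attacked by Nb5; b7: attacked by Nc5; b8: attacked by Rb6.
Legal moves for Black: none.
Not in check and no legal moves → stalemate.

stalemate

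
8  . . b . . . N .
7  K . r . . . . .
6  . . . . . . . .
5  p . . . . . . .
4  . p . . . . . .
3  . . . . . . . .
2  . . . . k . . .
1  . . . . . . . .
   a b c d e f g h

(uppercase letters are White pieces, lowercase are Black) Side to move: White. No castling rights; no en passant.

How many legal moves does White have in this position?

3

White to move; king on a7.
In check: yes, from the black rook on c7.
Legal moves: Kb8, Ka8, Kb6.
Count: 3.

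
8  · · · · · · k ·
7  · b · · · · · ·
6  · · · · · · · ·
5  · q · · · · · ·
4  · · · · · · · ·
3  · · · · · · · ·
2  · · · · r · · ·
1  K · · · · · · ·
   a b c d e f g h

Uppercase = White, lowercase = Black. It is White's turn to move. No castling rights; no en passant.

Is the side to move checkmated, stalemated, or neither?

White to move; white king on a1.
In check: no.
King squares — b1: attacked by Qb5; a2: attacked by Re2; b2: attacked by Re2.
Legal moves for White: none.
Not in check and no legal moves → stalemate.

stalemate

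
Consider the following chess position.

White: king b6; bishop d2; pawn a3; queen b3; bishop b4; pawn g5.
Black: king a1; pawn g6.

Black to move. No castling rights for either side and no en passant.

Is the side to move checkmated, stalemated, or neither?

stalemate

Black to move; black king on a1.
In check: no.
King squares — b1: attacked by Qb3; a2: attacked by Qb3; b2: attacked by Qb3.
Legal moves for Black: none.
Not in check and no legal moves → stalemate.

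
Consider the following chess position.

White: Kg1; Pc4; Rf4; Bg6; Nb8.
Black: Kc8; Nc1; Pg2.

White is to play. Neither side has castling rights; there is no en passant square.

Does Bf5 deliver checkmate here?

After Bf5: black king on c8; in check: yes, from the white bishop on f5.
Black has 4 legal replies: Kd8, Kxb8, Kc7, Kb7.
In check but a legal move exists → not checkmate.

no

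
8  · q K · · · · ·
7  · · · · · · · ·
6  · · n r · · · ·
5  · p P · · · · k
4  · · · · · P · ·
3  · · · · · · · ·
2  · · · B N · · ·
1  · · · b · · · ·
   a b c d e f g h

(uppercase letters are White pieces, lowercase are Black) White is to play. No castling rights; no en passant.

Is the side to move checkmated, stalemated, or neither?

checkmate

White to move; white king on c8.
In check: yes, from the black queen on b8.
King squares — b7: attacked by Qb8; c7: attacked by Qb8; d7: attacked by Rd6; b8: attacked by Nc6; d8: attacked by Nc6.
Legal moves for White: none.
In check with no legal moves → checkmate.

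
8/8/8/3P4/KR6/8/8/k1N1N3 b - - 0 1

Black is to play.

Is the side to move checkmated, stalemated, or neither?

stalemate

Black to move; black king on a1.
In check: no.
King squares — b1: attacked by Rb4; a2: attacked by Nc1; b2: attacked by Rb4.
Legal moves for Black: none.
Not in check and no legal moves → stalemate.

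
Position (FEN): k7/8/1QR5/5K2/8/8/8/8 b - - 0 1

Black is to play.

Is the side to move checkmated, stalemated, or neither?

Black to move; black king on a8.
In check: no.
King squares — a7: attacked by Qb6; b7: attacked by Qb6; b8: attacked by Qb6.
Legal moves for Black: none.
Not in check and no legal moves → stalemate.

stalemate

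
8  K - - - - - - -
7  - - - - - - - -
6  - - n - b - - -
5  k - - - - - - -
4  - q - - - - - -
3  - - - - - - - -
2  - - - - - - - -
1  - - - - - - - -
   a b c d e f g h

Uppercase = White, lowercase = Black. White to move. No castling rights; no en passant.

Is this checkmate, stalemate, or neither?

stalemate

White to move; white king on a8.
In check: no.
King squares — a7: attacked by Nc6; b7: attacked by Qb4; b8: attacked by Qb4.
Legal moves for White: none.
Not in check and no legal moves → stalemate.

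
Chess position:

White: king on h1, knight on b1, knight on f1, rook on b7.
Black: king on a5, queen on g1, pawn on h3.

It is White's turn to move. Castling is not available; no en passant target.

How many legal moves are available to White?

White to move; king on h1.
In check: yes, from the black queen on g1.
Legal moves: Kxg1.
Count: 1.

1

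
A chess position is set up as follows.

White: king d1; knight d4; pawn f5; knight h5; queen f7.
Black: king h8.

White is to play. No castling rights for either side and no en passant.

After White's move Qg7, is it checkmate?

yes

After Qg7: black king on h8; in check: yes, from the white queen on g7.
King squares — g7: attacked by Nh5; h7: attacked by Qg7; g8: attacked by Qg7.
Black has no legal moves → checkmate.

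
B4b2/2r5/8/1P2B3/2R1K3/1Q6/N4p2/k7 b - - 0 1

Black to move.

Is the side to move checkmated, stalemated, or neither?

checkmate

Black to move; black king on a1.
In check: yes, from the white bishop on e5.
King squares — b1: attacked by Qb3; a2: attacked by Qb3; b2: attacked by Qb3.
Legal moves for Black: none.
In check with no legal moves → checkmate.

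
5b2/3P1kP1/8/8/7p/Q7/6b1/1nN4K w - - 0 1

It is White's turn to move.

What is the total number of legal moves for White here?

White to move; king on h1.
In check: yes, from the black bishop on g2.
Legal moves: Kh2, Kxg2, Kg1.
Count: 3.

3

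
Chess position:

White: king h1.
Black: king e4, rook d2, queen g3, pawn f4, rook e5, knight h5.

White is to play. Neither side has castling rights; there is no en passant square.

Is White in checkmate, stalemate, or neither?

stalemate

White to move; white king on h1.
In check: no.
King squares — g1: attacked by Qg3; g2: attacked by Rd2; h2: attacked by Rd2.
Legal moves for White: none.
Not in check and no legal moves → stalemate.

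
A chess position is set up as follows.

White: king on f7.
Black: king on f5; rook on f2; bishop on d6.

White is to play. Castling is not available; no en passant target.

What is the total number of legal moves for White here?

3

White to move; king on f7.
In check: no.
Legal moves: Kg8, Ke8, Kg7.
Count: 3.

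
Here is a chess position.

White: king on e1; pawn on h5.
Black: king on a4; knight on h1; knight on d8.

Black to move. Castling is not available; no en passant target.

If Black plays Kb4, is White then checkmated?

no

After Kb4: white king on e1; in check: no.
White is not in check, so this cannot be checkmate.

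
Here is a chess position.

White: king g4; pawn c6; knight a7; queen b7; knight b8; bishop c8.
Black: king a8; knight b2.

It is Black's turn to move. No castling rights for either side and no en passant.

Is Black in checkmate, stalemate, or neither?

checkmate

Black to move; black king on a8.
In check: yes, from the white queen on b7.
King squares — a7: attacked by Qb7; b7: attacked by Pc6; b8: attacked by Qb7.
Legal moves for Black: none.
In check with no legal moves → checkmate.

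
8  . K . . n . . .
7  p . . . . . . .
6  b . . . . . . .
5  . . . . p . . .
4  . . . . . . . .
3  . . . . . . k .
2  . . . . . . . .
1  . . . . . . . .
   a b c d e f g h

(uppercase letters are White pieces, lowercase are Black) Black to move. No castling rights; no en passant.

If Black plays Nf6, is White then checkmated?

no

After Nf6: white king on b8; in check: no.
White is not in check, so this cannot be checkmate.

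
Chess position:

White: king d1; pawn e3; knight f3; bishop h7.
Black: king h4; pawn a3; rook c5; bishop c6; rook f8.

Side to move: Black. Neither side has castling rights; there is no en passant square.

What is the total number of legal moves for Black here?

6

Black to move; king on h4.
In check: yes, from the white knight on f3.
Legal moves: Kh5, Kg4, Kh3, Kg3, Rxf3, Bxf3+.
Count: 6.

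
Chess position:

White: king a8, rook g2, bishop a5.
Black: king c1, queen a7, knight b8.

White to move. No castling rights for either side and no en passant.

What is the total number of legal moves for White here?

White to move; king on a8.
In check: yes, from the black queen on a7.
Legal moves: Kxa7.
Count: 1.

1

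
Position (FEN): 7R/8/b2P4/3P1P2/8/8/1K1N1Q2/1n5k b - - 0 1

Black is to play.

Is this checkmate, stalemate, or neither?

Black to move; black king on h1.
In check: yes, from the white rook on h8.
King squares — g1: attacked by Qf2; g2: attacked by Qf2; h2: attacked by Qf2.
Legal moves for Black: none.
In check with no legal moves → checkmate.

checkmate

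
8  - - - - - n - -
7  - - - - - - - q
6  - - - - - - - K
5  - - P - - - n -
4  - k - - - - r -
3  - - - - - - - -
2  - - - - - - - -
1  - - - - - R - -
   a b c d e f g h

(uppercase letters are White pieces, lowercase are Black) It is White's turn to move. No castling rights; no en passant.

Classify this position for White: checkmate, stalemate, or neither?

checkmate

White to move; white king on h6.
In check: yes, from the black queen on h7.
King squares — g5: attacked by Rg4; h5: attacked by Qh7; g6: attacked by Qh7; g7: attacked by Qh7; h7: attacked by Ng5.
Legal moves for White: none.
In check with no legal moves → checkmate.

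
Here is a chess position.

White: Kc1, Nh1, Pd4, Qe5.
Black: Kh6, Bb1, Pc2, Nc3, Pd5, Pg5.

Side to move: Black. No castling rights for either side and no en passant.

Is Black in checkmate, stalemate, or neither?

Black to move; black king on h6.
In check: no.
Legal moves for Black: Kh7, Kg6, Kh5, Nb5, Ne4, Na4, Ne2+, Na2+, Nd1, Ba2, g4.
Black has 11 legal moves and is not in check → neither.

neither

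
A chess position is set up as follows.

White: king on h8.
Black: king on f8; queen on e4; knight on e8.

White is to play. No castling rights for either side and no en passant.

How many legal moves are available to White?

0

White to move; king on h8.
In check: no.
Legal moves: none.
Count: 0.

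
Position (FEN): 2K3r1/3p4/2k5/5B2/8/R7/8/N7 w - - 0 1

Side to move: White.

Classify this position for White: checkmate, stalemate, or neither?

White to move; white king on c8.
In check: yes, from the black rook on g8.
King squares — b7: attacked by Kc6; c7: attacked by Kc6; d7: attacked by Kc6; b8: attacked by Rg8; d8: attacked by Rg8.
Legal moves for White: none.
In check with no legal moves → checkmate.

checkmate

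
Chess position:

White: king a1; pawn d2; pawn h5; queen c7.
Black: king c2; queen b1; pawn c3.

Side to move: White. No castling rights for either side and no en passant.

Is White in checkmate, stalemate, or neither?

checkmate

White to move; white king on a1.
In check: yes, from the black queen on b1.
King squares — b1: attacked by Kc2; a2: attacked by Qb1; b2: attacked by Qb1.
Legal moves for White: none.
In check with no legal moves → checkmate.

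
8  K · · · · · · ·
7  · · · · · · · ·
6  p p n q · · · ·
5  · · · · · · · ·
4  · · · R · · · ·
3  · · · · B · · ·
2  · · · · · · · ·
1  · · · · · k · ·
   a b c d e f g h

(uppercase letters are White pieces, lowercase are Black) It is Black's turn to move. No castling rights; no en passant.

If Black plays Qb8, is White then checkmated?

yes

After Qb8: white king on a8; in check: yes, from the black queen on b8.
King squares — a7: attacked by Nc6; b7: attacked by Qb8; b8: attacked by Nc6.
White has no legal moves → checkmate.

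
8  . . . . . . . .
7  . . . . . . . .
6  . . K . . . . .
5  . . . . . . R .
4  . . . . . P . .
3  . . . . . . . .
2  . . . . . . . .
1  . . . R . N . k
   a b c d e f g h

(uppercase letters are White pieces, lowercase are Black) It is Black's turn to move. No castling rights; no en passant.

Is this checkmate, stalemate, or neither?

stalemate

Black to move; black king on h1.
In check: no.
King squares — g1: attacked by Rg5; g2: attacked by Rg5; h2: attacked by Nf1.
Legal moves for Black: none.
Not in check and no legal moves → stalemate.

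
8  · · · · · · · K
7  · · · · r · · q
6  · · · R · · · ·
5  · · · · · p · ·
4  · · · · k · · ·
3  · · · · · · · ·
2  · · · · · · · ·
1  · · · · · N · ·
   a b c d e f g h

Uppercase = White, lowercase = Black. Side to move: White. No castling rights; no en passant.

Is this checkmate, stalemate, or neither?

checkmate

White to move; white king on h8.
In check: yes, from the black queen on h7.
King squares — g7: attacked by Re7; h7: attacked by Re7; g8: attacked by Qh7.
Legal moves for White: none.
In check with no legal moves → checkmate.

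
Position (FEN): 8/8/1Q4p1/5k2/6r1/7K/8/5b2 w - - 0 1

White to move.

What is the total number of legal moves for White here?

White to move; king on h3.
In check: yes, from the black bishop on f1.
Legal moves: Kh2.
Count: 1.

1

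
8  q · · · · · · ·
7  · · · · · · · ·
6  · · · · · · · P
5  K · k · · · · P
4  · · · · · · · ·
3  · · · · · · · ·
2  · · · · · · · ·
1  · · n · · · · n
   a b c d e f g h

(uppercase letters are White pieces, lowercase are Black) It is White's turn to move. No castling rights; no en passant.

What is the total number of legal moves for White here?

0

White to move; king on a5.
In check: yes, from the black queen on a8.
Legal moves: none.
Count: 0.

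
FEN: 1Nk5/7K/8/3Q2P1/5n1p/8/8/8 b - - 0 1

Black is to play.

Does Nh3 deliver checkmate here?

no

After Nh3: white king on h7; in check: no.
White is not in check, so this cannot be checkmate.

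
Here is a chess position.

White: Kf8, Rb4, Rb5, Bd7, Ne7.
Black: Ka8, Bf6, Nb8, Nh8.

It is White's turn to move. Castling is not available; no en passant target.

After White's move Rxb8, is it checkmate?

After Rxb8: black king on a8; in check: yes, from the white rook on b8.
Black has 1 legal reply: Ka7.
In check but a legal move exists → not checkmate.

no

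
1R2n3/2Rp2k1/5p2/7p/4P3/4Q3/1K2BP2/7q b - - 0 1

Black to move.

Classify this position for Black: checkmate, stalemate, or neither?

Black to move; black king on g7.
In check: no.
Legal moves for Black include: Nxc7, Nd6, Kh8, Kg8, Kf8, Kh7, Kf7, Kg6, Qh4, Qxe4, Qh3, Qf3, Qh2, Qg2, Qg1, Qf1, Qe1, Qd1, ... (list truncated; more exist).
Black has legal moves and is not in check → neither.

neither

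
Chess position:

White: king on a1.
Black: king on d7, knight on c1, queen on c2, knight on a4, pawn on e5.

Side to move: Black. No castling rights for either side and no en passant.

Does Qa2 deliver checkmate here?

yes

After Qa2: white king on a1; in check: yes, from the black queen on a2.
King squares — b1: attacked by Qa2; a2: attacked by Nc1; b2: attacked by Qa2.
White has no legal moves → checkmate.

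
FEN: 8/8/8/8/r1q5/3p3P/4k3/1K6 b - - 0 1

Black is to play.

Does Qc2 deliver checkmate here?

After Qc2: white king on b1; in check: yes, from the black queen on c2.
King squares — a1: attacked by Ra4; c1: attacked by Qc2; a2: attacked by Qc2; b2: attacked by Qc2; c2: attacked by Pd3.
White has no legal moves → checkmate.

yes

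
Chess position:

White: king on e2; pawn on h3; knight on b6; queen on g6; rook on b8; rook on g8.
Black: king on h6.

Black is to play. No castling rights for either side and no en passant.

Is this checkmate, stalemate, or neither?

Black to move; black king on h6.
In check: yes, from the white queen on g6.
King squares — g5: attacked by Qg6; h5: attacked by Qg6; g6: attacked by Rg8; g7: attacked by Qg6; h7: attacked by Qg6.
Legal moves for Black: none.
In check with no legal moves → checkmate.

checkmate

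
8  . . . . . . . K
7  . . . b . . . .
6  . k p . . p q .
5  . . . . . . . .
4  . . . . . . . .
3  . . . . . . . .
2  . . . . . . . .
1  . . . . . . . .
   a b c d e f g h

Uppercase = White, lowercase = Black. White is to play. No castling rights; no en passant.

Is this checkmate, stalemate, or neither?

stalemate

White to move; white king on h8.
In check: no.
King squares — g7: attacked by Qg6; h7: attacked by Qg6; g8: attacked by Qg6.
Legal moves for White: none.
Not in check and no legal moves → stalemate.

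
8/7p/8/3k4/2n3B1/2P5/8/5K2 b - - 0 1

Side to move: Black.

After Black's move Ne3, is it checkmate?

no

After Ne3: white king on f1; in check: yes, from the black knight on e3.
White has 4 legal replies: Kf2, Ke2, Kg1, Ke1.
In check but a legal move exists → not checkmate.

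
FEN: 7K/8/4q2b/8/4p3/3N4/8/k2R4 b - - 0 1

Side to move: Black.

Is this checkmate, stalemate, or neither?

neither

Black to move; black king on a1.
In check: yes, from the white rook on d1.
King squares — b1: attacked by Rd1; a2: available; b2: attacked by Nd3.
Legal moves for Black: Ka2, Bc1.
Black is in check but has 2 legal moves → neither.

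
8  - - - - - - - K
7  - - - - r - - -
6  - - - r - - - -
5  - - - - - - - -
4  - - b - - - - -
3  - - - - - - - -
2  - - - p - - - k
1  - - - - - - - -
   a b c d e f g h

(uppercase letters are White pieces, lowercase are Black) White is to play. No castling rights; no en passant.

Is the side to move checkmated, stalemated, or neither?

White to move; white king on h8.
In check: no.
King squares — g7: attacked by Re7; h7: attacked by Re7; g8: attacked by Bc4.
Legal moves for White: none.
Not in check and no legal moves → stalemate.

stalemate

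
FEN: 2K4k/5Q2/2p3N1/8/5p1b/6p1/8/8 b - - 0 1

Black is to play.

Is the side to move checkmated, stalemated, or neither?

Black to move; black king on h8.
In check: yes, from the white knight on g6.
King squares — g7: attacked by Qf7; h7: attacked by Qf7; g8: attacked by Qf7.
Legal moves for Black: none.
In check with no legal moves → checkmate.

checkmate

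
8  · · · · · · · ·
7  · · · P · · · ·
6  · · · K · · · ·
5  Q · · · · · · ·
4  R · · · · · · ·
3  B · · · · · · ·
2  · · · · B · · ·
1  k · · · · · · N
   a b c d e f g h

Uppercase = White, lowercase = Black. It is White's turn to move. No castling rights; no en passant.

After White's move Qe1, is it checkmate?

no

After Qe1: black king on a1; in check: yes, from the white queen on e1.
Black has 1 legal reply: Ka2.
In check but a legal move exists → not checkmate.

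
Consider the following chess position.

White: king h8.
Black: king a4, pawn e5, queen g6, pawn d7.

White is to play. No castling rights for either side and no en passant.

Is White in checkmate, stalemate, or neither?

White to move; white king on h8.
In check: no.
King squares — g7: attacked by Qg6; h7: attacked by Qg6; g8: attacked by Qg6.
Legal moves for White: none.
Not in check and no legal moves → stalemate.

stalemate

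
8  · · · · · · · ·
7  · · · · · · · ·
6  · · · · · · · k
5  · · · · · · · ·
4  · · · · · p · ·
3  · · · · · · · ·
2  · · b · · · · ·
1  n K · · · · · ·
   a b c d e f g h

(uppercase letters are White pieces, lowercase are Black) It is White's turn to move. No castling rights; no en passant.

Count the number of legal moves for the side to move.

White to move; king on b1.
In check: yes, from the black bishop on c2.
Legal moves: Kb2, Ka2, Kc1, Kxa1.
Count: 4.

4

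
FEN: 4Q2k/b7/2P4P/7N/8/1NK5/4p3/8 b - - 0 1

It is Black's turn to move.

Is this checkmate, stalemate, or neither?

neither

Black to move; black king on h8.
In check: yes, from the white queen on e8.
King squares — g7: attacked by Nh5; h7: available; g8: attacked by Qe8.
Legal moves for Black: Kh7.
Black is in check but has 1 legal move → neither.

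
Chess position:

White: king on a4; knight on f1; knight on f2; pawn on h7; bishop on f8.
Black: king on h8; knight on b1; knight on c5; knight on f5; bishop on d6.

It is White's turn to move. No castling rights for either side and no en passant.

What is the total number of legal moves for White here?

3

White to move; king on a4.
In check: yes, from the black knight on c5.
Legal moves: Kb5, Ka5, Kb4.
Count: 3.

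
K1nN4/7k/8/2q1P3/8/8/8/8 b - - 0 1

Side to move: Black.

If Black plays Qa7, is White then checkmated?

After Qa7: white king on a8; in check: yes, from the black queen on a7.
King squares — a7: attacked by Nc8; b7: attacked by Qa7; b8: attacked by Qa7.
White has no legal moves → checkmate.

yes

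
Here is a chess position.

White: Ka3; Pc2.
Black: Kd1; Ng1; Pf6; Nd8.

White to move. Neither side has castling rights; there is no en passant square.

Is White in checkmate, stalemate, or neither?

neither

White to move; white king on a3.
In check: no.
Legal moves for White: Kb4, Ka4, Kb3, Kb2, Ka2, c3, c4.
White has 7 legal moves and is not in check → neither.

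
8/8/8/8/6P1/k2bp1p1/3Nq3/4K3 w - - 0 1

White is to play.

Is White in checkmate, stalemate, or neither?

checkmate

White to move; white king on e1.
In check: yes, from the black queen on e2.
King squares — d1: attacked by Qe2; f1: attacked by Qe2; d2: own knight; e2: attacked by Bd3; f2: attacked by Qe2.
Legal moves for White: none.
In check with no legal moves → checkmate.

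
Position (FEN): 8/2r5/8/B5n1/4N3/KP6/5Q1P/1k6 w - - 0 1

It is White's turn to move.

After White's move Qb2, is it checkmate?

After Qb2: black king on b1; in check: yes, from the white queen on b2.
King squares — a1: attacked by Qb2; c1: attacked by Qb2; a2: attacked by Qb2; b2: attacked by Ka3; c2: attacked by Qb2.
Black has no legal moves → checkmate.

yes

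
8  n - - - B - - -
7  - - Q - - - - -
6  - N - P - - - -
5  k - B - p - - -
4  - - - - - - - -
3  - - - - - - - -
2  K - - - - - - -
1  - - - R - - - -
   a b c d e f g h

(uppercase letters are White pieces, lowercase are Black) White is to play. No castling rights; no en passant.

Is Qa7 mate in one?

yes

After Qa7: black king on a5; in check: yes, from the white queen on a7.
King squares — a4: attacked by Nb6; b4: attacked by Bc5; b5: attacked by Be8; a6: attacked by Qa7; b6: attacked by Bc5.
Black has no legal moves → checkmate.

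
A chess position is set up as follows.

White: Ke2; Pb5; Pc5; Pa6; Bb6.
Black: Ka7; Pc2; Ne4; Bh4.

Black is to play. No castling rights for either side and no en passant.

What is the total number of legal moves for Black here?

2

Black to move; king on a7.
In check: yes, from the white bishop on b6.
Legal moves: Kb8, Ka8.
Count: 2.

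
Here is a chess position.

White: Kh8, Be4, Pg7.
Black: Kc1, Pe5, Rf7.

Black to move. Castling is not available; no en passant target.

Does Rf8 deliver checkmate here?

After Rf8: white king on h8; in check: yes, from the black rook on f8.
White has 9 legal replies: Kh7, gxf8=Q, gxf8=R, gxf8=B, gxf8=N, g8=Q, g8=R, g8=B, g8=N.
In check but a legal move exists → not checkmate.

no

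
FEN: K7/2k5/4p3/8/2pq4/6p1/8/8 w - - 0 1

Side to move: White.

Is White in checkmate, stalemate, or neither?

White to move; white king on a8.
In check: no.
King squares — a7: attacked by Qd4; b7: attacked by Kc7; b8: attacked by Kc7.
Legal moves for White: none.
Not in check and no legal moves → stalemate.

stalemate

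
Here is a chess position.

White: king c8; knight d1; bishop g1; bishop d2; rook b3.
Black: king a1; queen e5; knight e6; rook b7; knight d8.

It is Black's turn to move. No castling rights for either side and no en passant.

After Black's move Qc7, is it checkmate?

After Qc7: white king on c8; in check: yes, from the black queen on c7.
King squares — b7: attacked by Qc7; c7: attacked by Ne6; d7: attacked by Qc7; b8: attacked by Rb7; d8: attacked by Ne6.
White has no legal moves → checkmate.

yes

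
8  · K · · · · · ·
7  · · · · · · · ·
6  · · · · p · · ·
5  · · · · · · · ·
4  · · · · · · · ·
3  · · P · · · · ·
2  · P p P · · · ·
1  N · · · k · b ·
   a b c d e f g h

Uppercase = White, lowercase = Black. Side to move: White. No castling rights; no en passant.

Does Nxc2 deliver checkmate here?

no

After Nxc2: black king on e1; in check: yes, from the white knight on c2.
Black has 5 legal replies: Kf2, Ke2, Kxd2, Kf1, Kd1.
In check but a legal move exists → not checkmate.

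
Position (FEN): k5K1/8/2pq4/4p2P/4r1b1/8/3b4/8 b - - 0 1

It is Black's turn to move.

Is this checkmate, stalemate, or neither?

Black to move; black king on a8.
In check: no.
Legal moves for Black include: Kb8, Kb7, Ka7, Qf8+, Qd8+, Qb8+, Qe7, Qd7, Qc7, Qh6, Qg6+, Qf6, Qe6+, Qd5+, Qc5, Qd4, Qb4, Qd3, ... (list truncated; more exist).
Black has legal moves and is not in check → neither.

neither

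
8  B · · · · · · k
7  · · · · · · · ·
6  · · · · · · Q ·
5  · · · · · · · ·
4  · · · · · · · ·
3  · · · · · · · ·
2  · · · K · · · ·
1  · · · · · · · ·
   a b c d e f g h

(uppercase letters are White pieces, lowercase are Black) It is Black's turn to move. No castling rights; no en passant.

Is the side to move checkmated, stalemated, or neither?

stalemate

Black to move; black king on h8.
In check: no.
King squares — g7: attacked by Qg6; h7: attacked by Qg6; g8: attacked by Qg6.
Legal moves for Black: none.
Not in check and no legal moves → stalemate.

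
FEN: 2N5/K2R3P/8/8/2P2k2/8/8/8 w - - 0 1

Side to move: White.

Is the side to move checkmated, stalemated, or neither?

neither

White to move; white king on a7.
In check: no.
Legal moves for White include: Ne7, Nd6, Nb6, Rd8, Rg7, Rf7+, Re7, Rc7, Rb7, Rd6, Rd5, Rd4+, Rd3, Rd2, Rd1, Kb8, Ka8, Kb7, ... (list truncated; more exist).
White has legal moves and is not in check → neither.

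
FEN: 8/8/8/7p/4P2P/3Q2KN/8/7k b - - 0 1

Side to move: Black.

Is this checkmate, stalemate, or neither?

Black to move; black king on h1.
In check: no.
King squares — g1: attacked by Nh3; g2: attacked by Kg3; h2: attacked by Kg3.
Legal moves for Black: none.
Not in check and no legal moves → stalemate.

stalemate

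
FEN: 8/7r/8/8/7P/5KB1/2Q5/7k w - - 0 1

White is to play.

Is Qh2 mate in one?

After Qh2: black king on h1; in check: yes, from the white queen on h2.
King squares — g1: attacked by Qh2; g2: attacked by Qh2; h2: attacked by Bg3.
Black has no legal moves → checkmate.

yes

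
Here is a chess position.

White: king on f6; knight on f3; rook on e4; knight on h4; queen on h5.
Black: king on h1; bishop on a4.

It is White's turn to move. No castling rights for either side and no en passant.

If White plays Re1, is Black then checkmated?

After Re1: black king on h1; in check: yes, from the white rook on e1.
King squares — g1: attacked by Re1; g2: attacked by Nh4; h2: attacked by Nf3.
Black has no legal moves → checkmate.

yes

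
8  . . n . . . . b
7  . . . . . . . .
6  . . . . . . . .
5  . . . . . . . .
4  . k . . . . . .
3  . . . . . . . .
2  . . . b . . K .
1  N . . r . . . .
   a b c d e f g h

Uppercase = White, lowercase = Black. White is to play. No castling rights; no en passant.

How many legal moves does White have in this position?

White to move; king on g2.
In check: no.
Legal moves: Kh3, Kg3, Kf3, Kh2, Kf2, Nb3, Nc2+.
Count: 7.

7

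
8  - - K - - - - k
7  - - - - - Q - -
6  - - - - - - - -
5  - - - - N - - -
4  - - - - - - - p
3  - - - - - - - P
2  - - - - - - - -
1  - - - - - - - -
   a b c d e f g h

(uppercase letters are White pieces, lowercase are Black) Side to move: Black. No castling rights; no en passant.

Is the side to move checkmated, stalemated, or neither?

Black to move; black king on h8.
In check: no.
King squares — g7: attacked by Qf7; h7: attacked by Qf7; g8: attacked by Qf7.
Legal moves for Black: none.
Not in check and no legal moves → stalemate.

stalemate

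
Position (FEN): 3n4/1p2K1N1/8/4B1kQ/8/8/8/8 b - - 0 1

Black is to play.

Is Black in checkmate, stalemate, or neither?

checkmate

Black to move; black king on g5.
In check: yes, from the white queen on h5.
King squares — f4: attacked by Be5; g4: attacked by Qh5; h4: attacked by Qh5; f5: attacked by Qh5; h5: attacked by Ng7; f6: attacked by Be5; g6: attacked by Qh5; h6: attacked by Qh5.
Legal moves for Black: none.
In check with no legal moves → checkmate.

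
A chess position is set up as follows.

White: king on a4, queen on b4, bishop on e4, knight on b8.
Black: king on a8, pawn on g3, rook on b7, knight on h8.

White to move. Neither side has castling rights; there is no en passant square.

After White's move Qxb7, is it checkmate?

yes

After Qxb7: black king on a8; in check: yes, from the white queen on b7.
King squares — a7: attacked by Qb7; b7: attacked by Be4; b8: attacked by Qb7.
Black has no legal moves → checkmate.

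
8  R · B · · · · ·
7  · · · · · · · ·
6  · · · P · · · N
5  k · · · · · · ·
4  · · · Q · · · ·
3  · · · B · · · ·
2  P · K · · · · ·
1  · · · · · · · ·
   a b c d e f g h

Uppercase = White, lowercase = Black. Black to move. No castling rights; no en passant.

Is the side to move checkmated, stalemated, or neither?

Black to move; black king on a5.
In check: yes, from the white rook on a8.
King squares — a4: attacked by Qd4; b4: attacked by Qd4; b5: attacked by Bd3; a6: attacked by Bd3; b6: attacked by Qd4.
Legal moves for Black: none.
In check with no legal moves → checkmate.

checkmate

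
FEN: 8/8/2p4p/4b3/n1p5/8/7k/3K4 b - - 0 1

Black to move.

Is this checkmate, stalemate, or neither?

neither

Black to move; black king on h2.
In check: no.
Legal moves for Black include: Bh8, Bb8, Bg7, Bc7, Bf6, Bd6, Bf4, Bd4, Bg3, Bc3, Bb2, Ba1, Nb6, Nc5, Nc3+, Nb2+, Kh3, Kg3, ... (list truncated; more exist).
Black has legal moves and is not in check → neither.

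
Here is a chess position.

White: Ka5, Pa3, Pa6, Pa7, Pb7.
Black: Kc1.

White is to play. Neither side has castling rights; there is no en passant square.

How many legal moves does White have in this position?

White to move; king on a5.
In check: no.
Legal moves: Kb6, Kb5, Kb4, Ka4, b8=Q, b8=R, b8=B, b8=N, a8=Q, a8=R, a8=B, a8=N, a4.
Count: 13.

13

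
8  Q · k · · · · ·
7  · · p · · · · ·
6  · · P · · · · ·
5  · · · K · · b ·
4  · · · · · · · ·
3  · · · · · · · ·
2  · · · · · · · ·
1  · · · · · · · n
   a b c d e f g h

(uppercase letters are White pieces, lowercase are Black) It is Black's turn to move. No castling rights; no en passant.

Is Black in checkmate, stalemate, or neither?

checkmate

Black to move; black king on c8.
In check: yes, from the white queen on a8.
King squares — b7: attacked by Pc6; c7: own pawn; d7: attacked by Pc6; b8: attacked by Qa8; d8: attacked by Qa8.
Legal moves for Black: none.
In check with no legal moves → checkmate.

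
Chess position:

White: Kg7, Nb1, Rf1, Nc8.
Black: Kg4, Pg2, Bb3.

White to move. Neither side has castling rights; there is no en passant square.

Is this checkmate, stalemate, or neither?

neither

White to move; white king on g7.
In check: no.
Legal moves for White include: Ne7, Na7, Nd6, Nb6, Kh8, Kf8, Kh7, Kh6, Kg6, Kf6, Rf8, Rf7, Rf6, Rf5, Rf4+, Rf3, Rf2, Rh1, ... (list truncated; more exist).
White has legal moves and is not in check → neither.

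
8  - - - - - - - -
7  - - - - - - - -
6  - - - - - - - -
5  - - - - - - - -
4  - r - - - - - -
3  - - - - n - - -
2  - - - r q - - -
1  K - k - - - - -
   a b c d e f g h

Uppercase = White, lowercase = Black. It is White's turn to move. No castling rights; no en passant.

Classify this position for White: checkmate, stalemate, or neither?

White to move; white king on a1.
In check: no.
King squares — b1: attacked by Kc1; a2: attacked by Rd2; b2: attacked by Kc1.
Legal moves for White: none.
Not in check and no legal moves → stalemate.

stalemate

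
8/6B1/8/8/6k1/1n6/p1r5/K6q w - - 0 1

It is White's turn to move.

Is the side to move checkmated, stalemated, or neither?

White to move; white king on a1.
In check: yes, from the black queen on h1 and the black knight on b3.
King squares — b1: attacked by Qh1; a2: attacked by Rc2; b2: attacked by Rc2.
Legal moves for White: none.
In check with no legal moves → checkmate.

checkmate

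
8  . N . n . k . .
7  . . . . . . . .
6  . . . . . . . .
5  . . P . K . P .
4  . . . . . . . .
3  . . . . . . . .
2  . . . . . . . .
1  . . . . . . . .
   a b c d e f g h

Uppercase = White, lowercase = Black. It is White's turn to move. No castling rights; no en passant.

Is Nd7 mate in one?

no

After Nd7: black king on f8; in check: yes, from the white knight on d7.
Black has 5 legal replies: Kg8, Ke8, Kg7, Kf7, Ke7.
In check but a legal move exists → not checkmate.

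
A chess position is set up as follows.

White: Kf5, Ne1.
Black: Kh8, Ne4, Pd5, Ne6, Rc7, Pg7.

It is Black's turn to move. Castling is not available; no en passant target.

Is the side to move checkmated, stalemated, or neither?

Black to move; black king on h8.
In check: no.
Legal moves for Black include: Kg8, Kh7, Rc8, Rf7+, Re7, Rd7, Rb7, Ra7, Rc6, Rc5, Rc4, Rc3, Rc2, Rc1, Nf8, Nd8, N6g5, N6c5, ... (list truncated; more exist).
Black has legal moves and is not in check → neither.

neither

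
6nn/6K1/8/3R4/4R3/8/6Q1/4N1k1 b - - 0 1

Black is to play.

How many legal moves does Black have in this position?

0

Black to move; king on g1.
In check: yes, from the white queen on g2.
Legal moves: none.
Count: 0.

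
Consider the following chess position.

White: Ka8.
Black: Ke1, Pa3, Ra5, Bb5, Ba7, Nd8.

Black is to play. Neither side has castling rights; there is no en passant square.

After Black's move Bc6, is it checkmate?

yes

After Bc6: white king on a8; in check: yes, from the black bishop on c6.
King squares — a7: attacked by Ra5; b7: attacked by Bc6; b8: attacked by Ba7.
White has no legal moves → checkmate.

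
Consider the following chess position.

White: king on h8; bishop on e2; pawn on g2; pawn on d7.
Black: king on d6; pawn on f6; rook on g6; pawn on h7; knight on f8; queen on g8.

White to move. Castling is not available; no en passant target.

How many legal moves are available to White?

0

White to move; king on h8.
In check: yes, from the black queen on g8.
Legal moves: none.
Count: 0.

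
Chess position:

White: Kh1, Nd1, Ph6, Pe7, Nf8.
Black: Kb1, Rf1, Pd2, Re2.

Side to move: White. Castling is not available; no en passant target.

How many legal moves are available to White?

White to move; king on h1.
In check: yes, from the black rook on f1.
Legal moves: none.
Count: 0.

0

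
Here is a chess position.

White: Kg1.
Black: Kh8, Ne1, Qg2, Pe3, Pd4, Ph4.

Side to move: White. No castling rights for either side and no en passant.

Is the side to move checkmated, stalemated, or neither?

White to move; white king on g1.
In check: yes, from the black queen on g2.
King squares — f1: attacked by Qg2; h1: attacked by Qg2; f2: attacked by Qg2; g2: attacked by Ne1; h2: attacked by Qg2.
Legal moves for White: none.
In check with no legal moves → checkmate.

checkmate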